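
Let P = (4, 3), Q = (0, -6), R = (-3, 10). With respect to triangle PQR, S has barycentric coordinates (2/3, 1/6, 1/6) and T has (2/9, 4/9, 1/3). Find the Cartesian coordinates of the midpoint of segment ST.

(37/36, 2)

Barycentric coordinates of the midpoint are the average: (4/9, 11/36, 1/4).
Converting: (4/9)·P + (11/36)·Q + (1/4)·R = (37/36, 2).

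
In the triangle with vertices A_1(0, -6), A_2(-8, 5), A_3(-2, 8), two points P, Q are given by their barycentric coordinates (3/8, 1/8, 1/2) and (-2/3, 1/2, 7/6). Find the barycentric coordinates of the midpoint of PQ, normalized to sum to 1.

Since both coordinate triples sum to 1, the midpoint's barycentrics are the componentwise average.
(3/8+-2/3)/2 = -7/48; similarly 5/16 and 5/6.

(-7/48, 5/16, 5/6)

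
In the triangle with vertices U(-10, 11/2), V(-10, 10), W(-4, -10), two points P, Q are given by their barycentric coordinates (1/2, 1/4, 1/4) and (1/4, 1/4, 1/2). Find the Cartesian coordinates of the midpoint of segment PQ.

Barycentric coordinates of the midpoint are the average: (3/8, 1/4, 3/8).
Converting: (3/8)·U + (1/4)·V + (3/8)·W = (-31/4, 13/16).

(-31/4, 13/16)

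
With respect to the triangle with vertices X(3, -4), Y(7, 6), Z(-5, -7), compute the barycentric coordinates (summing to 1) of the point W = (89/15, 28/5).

Signed area of the reference triangle: [XYZ] = ½·(3·(6−(-7)) + 7·(-7−(-4)) + (-5)·(-4−6)) = ½·(39 − 21 + 50) = 34.
[WYZ] = ½·((89/15)·(6−(-7)) + 7·(-7−(28/5)) + (-5)·(28/5−6)) = ½·(1157/15 − 441/5 + 2) = -68/15, so the X-coordinate is (-68/15)/34 = -2/15.
[XWZ] = ½·(3·(28/5−(-7)) + (89/15)·(-7−(-4)) + (-5)·(-4−(28/5))) = ½·(189/5 − 89/5 + 48) = 34, so the Y-coordinate is 1.
[XYW] = ½·(3·(6−(28/5)) + 7·(28/5−(-4)) + (89/15)·(-4−6)) = ½·(6/5 + 336/5 − 178/3) = 68/15, so the Z-coordinate is 2/15.

(-2/15, 1, 2/15)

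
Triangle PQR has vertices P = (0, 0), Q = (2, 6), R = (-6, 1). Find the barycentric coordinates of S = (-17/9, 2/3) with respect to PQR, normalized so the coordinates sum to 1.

Signed area of the reference triangle: [PQR] = ½·(0·(6−1) + 2·(1−0) + (-6)·(0−6)) = ½·(0 + 2 + 36) = 19.
[SQR] = ½·((-17/9)·(6−1) + 2·(1−(2/3)) + (-6)·(2/3−6)) = ½·(-85/9 + 2/3 + 32) = 209/18, so the P-coordinate is (209/18)/19 = 11/18.
[PSR] = ½·(0·(2/3−1) + (-17/9)·(1−0) + (-6)·(0−(2/3))) = ½·(0 − 17/9 + 4) = 19/18, so the Q-coordinate is 1/18.
[PQS] = ½·(0·(6−(2/3)) + 2·(2/3−0) + (-17/9)·(0−6)) = ½·(0 + 4/3 + 34/3) = 19/3, so the R-coordinate is 1/3.
Check: 11/18 + 1/18 + 1/3 = 1.

(11/18, 1/18, 1/3)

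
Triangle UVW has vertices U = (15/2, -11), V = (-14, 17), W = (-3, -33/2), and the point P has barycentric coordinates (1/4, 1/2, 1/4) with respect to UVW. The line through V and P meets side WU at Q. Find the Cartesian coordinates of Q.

Line VP meets WU where the V-coordinate vanishes; zeroing P's V-weight and renormalizing leaves W, U-weights 1/4 : 1/4 → (1/2, 1/2).
So Q = (1/2)·W + (1/2)·U = (9/4, -55/4).

(9/4, -55/4)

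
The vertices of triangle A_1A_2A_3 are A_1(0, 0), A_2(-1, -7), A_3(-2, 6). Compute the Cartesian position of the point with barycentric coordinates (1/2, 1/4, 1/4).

P = (1/2)·A_1 + (1/4)·A_2 + (1/4)·A_3.
x-coordinate: (1/2)·0 + (1/4)·(-1) + (1/4)·(-2) = -3/4.
y-coordinate: (1/2)·0 + (1/4)·(-7) + (1/4)·6 = -1/4.

(-3/4, -1/4)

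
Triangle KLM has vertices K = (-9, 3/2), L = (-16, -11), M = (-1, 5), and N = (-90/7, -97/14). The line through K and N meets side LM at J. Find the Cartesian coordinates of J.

(-27/2, -25/3)

Barycentric coordinates of N with respect to KLM: (1/7, 5/7, 1/7).
On side LM the K-coordinate is zero; dropping N's K-weight 1/7 and renormalizing the remaining 5/7 : 1/7 gives weights 5/6, 1/6 on L, M.
J = (5/6)·(-16, -11) + (1/6)·(-1, 5) = (-27/2, -25/3).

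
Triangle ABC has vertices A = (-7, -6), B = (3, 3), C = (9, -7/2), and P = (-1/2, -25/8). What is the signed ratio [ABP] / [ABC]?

[ABC] = ½·((-7)·(3−(-7/2)) + 3·(-7/2−(-6)) + 9·(-6−3)) = ½·(-91/2 + 15/2 − 81) = -119/2.
[ABP] = ½·((-7)·(3−(-25/8)) + 3·(-25/8−(-6)) + (-1/2)·(-6−3)) = ½·(-343/8 + 69/8 + 9/2) = -119/8, so the ratio is (-119/8)/(-119/2) = 1/4.

1/4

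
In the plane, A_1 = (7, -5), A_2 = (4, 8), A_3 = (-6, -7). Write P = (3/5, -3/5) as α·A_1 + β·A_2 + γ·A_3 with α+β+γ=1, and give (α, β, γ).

(1/5, 2/5, 2/5)

Signed area of the reference triangle: [A_1A_2A_3] = ½·(7·(8−(-7)) + 4·(-7−(-5)) + (-6)·(-5−8)) = ½·(105 − 8 + 78) = 175/2.
[PA_2A_3] = ½·((3/5)·(8−(-7)) + 4·(-7−(-3/5)) + (-6)·(-3/5−8)) = ½·(9 − 128/5 + 258/5) = 35/2, so the A_1-coordinate is (35/2)/(175/2) = 1/5.
[A_1PA_3] = ½·(7·(-3/5−(-7)) + (3/5)·(-7−(-5)) + (-6)·(-5−(-3/5))) = ½·(224/5 − 6/5 + 132/5) = 35, so the A_2-coordinate is 2/5.
[A_1A_2P] = ½·(7·(8−(-3/5)) + 4·(-3/5−(-5)) + (3/5)·(-5−8)) = ½·(301/5 + 88/5 − 39/5) = 35, so the A_3-coordinate is 2/5.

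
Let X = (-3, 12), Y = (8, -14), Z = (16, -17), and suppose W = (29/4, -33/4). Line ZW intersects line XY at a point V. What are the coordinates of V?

(13/3, -16/3)

Barycentric coordinates of W with respect to XYZ: (1/4, 1/2, 1/4).
On side XY the Z-coordinate is zero; dropping W's Z-weight 1/4 and renormalizing the remaining 1/4 : 1/2 gives weights 1/3, 2/3 on X, Y.
V = (1/3)·(-3, 12) + (2/3)·(8, -14) = (13/3, -16/3).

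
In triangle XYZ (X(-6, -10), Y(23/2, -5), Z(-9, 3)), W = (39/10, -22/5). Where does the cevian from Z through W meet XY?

Barycentric coordinates of W with respect to XYZ: (1/5, 3/5, 1/5).
On side XY the Z-coordinate is zero; dropping W's Z-weight 1/5 and renormalizing the remaining 1/5 : 3/5 gives weights 1/4, 3/4 on X, Y.
V = (1/4)·(-6, -10) + (3/4)·(23/2, -5) = (57/8, -25/4).

(57/8, -25/4)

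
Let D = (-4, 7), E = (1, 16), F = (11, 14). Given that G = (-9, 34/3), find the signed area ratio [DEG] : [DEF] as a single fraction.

[DEF] = ½·((-4)·(16−14) + 1·(14−7) + 11·(7−16)) = ½·(-8 + 7 − 99) = -50.
[DEG] = ½·((-4)·(16−(34/3)) + 1·(34/3−7) + (-9)·(7−16)) = ½·(-56/3 + 13/3 + 81) = 100/3, so the ratio is (100/3)/(-50) = -2/3.

-2/3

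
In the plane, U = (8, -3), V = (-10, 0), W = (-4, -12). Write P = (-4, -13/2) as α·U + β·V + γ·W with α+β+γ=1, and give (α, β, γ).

Signed area of the reference triangle: [UVW] = ½·(8·(0−(-12)) + (-10)·(-12−(-3)) + (-4)·(-3−0)) = ½·(96 + 90 + 12) = 99.
[PVW] = ½·((-4)·(0−(-12)) + (-10)·(-12−(-13/2)) + (-4)·(-13/2−0)) = ½·(-48 + 55 + 26) = 33/2, so the U-coordinate is (33/2)/99 = 1/6.
[UPW] = ½·(8·(-13/2−(-12)) + (-4)·(-12−(-3)) + (-4)·(-3−(-13/2))) = ½·(44 + 36 − 14) = 33, so the V-coordinate is 1/3.
[UVP] = ½·(8·(0−(-13/2)) + (-10)·(-13/2−(-3)) + (-4)·(-3−0)) = ½·(52 + 35 + 12) = 99/2, so the W-coordinate is 1/2.
Check: 1/6 + 1/3 + 1/2 = 1.

(1/6, 1/3, 1/2)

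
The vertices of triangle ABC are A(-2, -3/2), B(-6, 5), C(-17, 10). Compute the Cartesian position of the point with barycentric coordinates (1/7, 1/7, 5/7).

(-93/7, 107/14)

P = (1/7)·A + (1/7)·B + (5/7)·C.
x-coordinate: (1/7)·(-2) + (1/7)·(-6) + (5/7)·(-17) = -93/7.
y-coordinate: (1/7)·(-3/2) + (1/7)·5 + (5/7)·10 = 107/14.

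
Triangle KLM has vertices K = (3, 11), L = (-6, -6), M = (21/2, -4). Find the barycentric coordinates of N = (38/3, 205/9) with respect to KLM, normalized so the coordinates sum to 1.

(5/3, -8/9, 2/9)

Signed area of the reference triangle: [KLM] = ½·(3·(-6−(-4)) + (-6)·(-4−11) + (21/2)·(11−(-6))) = ½·(-6 + 90 + 357/2) = 525/4.
[NLM] = ½·((38/3)·(-6−(-4)) + (-6)·(-4−(205/9)) + (21/2)·(205/9−(-6))) = ½·(-76/3 + 482/3 + 1813/6) = 875/4, so the K-coordinate is (875/4)/(525/4) = 5/3.
[KNM] = ½·(3·(205/9−(-4)) + (38/3)·(-4−11) + (21/2)·(11−(205/9))) = ½·(241/3 − 190 − 371/3) = -350/3, so the L-coordinate is -8/9.
[KLN] = ½·(3·(-6−(205/9)) + (-6)·(205/9−11) + (38/3)·(11−(-6))) = ½·(-259/3 − 212/3 + 646/3) = 175/6, so the M-coordinate is 2/9.
Check: 5/3 − 8/9 + 2/9 = 1.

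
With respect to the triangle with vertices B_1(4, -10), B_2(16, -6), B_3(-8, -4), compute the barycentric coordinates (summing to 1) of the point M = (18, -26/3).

(1/2, 5/6, -1/3)

Signed area of the reference triangle: [B_1B_2B_3] = ½·(4·(-6−(-4)) + 16·(-4−(-10)) + (-8)·(-10−(-6))) = ½·(-8 + 96 + 32) = 60.
[MB_2B_3] = ½·(18·(-6−(-4)) + 16·(-4−(-26/3)) + (-8)·(-26/3−(-6))) = ½·(-36 + 224/3 + 64/3) = 30, so the B_1-coordinate is 30/60 = 1/2.
[B_1MB_3] = ½·(4·(-26/3−(-4)) + 18·(-4−(-10)) + (-8)·(-10−(-26/3))) = ½·(-56/3 + 108 + 32/3) = 50, so the B_2-coordinate is 5/6.
[B_1B_2M] = ½·(4·(-6−(-26/3)) + 16·(-26/3−(-10)) + 18·(-10−(-6))) = ½·(32/3 + 64/3 − 72) = -20, so the B_3-coordinate is -1/3.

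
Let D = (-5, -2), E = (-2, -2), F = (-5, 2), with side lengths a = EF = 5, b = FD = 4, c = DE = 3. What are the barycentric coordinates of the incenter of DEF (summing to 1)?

(5/12, 1/3, 1/4)

The incenter has barycentric coordinates proportional to the opposite side lengths: (5 : 4 : 3).
Normalizing by 5+4+3 = 12 gives (5/12, 1/3, 1/4).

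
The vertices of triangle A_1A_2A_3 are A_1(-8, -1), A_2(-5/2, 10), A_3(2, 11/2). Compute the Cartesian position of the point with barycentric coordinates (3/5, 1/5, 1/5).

(-49/10, 5/2)

P = (3/5)·A_1 + (1/5)·A_2 + (1/5)·A_3.
x-coordinate: (3/5)·(-8) + (1/5)·(-5/2) + (1/5)·2 = -49/10.
y-coordinate: (3/5)·(-1) + (1/5)·10 + (1/5)·(11/2) = 5/2.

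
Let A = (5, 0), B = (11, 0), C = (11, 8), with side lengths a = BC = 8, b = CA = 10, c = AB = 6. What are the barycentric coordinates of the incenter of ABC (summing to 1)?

The incenter has barycentric coordinates proportional to the opposite side lengths: (8 : 10 : 6).
Normalizing by 8+10+6 = 24 gives (1/3, 5/12, 1/4).

(1/3, 5/12, 1/4)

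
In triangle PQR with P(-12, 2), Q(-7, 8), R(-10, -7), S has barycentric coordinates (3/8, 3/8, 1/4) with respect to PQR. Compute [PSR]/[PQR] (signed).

3/8

The signed ratio [PSR]/[PQR] equals the barycentric coordinate of S at vertex Q, which is 3/8.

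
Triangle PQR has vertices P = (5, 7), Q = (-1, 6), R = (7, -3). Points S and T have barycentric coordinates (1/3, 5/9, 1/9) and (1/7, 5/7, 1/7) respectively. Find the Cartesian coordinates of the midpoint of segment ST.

Barycentric coordinates of the midpoint are the average: (5/21, 40/63, 8/63).
Converting: (5/21)·P + (40/63)·Q + (8/63)·R = (13/9, 107/21).

(13/9, 107/21)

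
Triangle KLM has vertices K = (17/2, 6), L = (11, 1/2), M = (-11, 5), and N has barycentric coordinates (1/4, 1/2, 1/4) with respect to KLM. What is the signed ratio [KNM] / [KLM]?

The signed ratio [KNM]/[KLM] equals the barycentric coordinate of N at vertex L, which is 1/2.

1/2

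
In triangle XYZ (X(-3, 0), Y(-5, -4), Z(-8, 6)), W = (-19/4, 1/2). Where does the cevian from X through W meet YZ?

Barycentric coordinates of W with respect to XYZ: (1/2, 1/4, 1/4).
On side YZ the X-coordinate is zero; dropping W's X-weight 1/2 and renormalizing the remaining 1/4 : 1/4 gives weights 1/2, 1/2 on Y, Z.
V = (1/2)·(-5, -4) + (1/2)·(-8, 6) = (-13/2, 1).

(-13/2, 1)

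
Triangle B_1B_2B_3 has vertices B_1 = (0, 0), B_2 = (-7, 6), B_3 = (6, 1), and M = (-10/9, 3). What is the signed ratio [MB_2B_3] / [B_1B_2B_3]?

[B_1B_2B_3] = ½·(0·(6−1) + (-7)·(1−0) + 6·(0−6)) = ½·(0 − 7 − 36) = -43/2.
[MB_2B_3] = ½·((-10/9)·(6−1) + (-7)·(1−3) + 6·(3−6)) = ½·(-50/9 + 14 − 18) = -43/9, so the ratio is (-43/9)/(-43/2) = 2/9.

2/9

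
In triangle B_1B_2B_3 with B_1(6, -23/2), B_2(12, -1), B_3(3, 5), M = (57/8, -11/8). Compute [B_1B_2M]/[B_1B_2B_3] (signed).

3/8

[B_1B_2B_3] = ½·(6·(-1−5) + 12·(5−(-23/2)) + 3·(-23/2−(-1))) = ½·(-36 + 198 − 63/2) = 261/4.
[B_1B_2M] = ½·(6·(-1−(-11/8)) + 12·(-11/8−(-23/2)) + (57/8)·(-23/2−(-1))) = ½·(9/4 + 243/2 − 1197/16) = 783/32, so the ratio is (783/32)/(261/4) = 3/8.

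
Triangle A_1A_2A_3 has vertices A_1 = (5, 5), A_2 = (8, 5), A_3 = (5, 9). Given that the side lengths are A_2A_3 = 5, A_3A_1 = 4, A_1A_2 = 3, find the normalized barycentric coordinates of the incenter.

(5/12, 1/3, 1/4)

The incenter has barycentric coordinates proportional to the opposite side lengths: (5 : 4 : 3).
Normalizing by 5+4+3 = 12 gives (5/12, 1/3, 1/4).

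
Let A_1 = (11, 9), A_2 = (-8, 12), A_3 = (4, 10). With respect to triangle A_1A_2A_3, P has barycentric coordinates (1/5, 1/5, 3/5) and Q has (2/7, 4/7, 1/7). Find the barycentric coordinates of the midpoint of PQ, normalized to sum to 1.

Since both coordinate triples sum to 1, the midpoint's barycentrics are the componentwise average.
(1/5+2/7)/2 = 17/70; similarly 27/70 and 13/35.

(17/70, 27/70, 13/35)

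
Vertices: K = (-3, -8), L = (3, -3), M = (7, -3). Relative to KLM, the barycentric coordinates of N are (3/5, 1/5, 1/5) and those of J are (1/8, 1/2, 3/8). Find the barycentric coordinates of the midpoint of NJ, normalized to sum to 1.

(29/80, 7/20, 23/80)

Since both coordinate triples sum to 1, the midpoint's barycentrics are the componentwise average.
(3/5+1/8)/2 = 29/80; similarly 7/20 and 23/80.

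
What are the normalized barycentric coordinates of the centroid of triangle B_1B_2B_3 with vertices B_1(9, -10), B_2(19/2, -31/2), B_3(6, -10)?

The centroid is the average of the vertices, so each weight is 1/3.

(1/3, 1/3, 1/3)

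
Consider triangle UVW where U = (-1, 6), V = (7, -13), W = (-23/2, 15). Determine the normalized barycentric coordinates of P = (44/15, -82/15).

Signed area of the reference triangle: [UVW] = ½·((-1)·(-13−15) + 7·(15−6) + (-23/2)·(6−(-13))) = ½·(28 + 63 − 437/2) = -255/4.
[PVW] = ½·((44/15)·(-13−15) + 7·(15−(-82/15)) + (-23/2)·(-82/15−(-13))) = ½·(-1232/15 + 2149/15 − 2599/30) = -51/4, so the U-coordinate is (-51/4)/(-255/4) = 1/5.
[UPW] = ½·((-1)·(-82/15−15) + (44/15)·(15−6) + (-23/2)·(6−(-82/15))) = ½·(307/15 + 132/5 − 1978/15) = -85/2, so the V-coordinate is 2/3.
[UVP] = ½·((-1)·(-13−(-82/15)) + 7·(-82/15−6) + (44/15)·(6−(-13))) = ½·(113/15 − 1204/15 + 836/15) = -17/2, so the W-coordinate is 2/15.
Check: 1/5 + 2/3 + 2/15 = 1.

(1/5, 2/3, 2/15)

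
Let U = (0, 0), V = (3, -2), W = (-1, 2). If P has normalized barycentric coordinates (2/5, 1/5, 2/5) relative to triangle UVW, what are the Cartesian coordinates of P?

P = (2/5)·U + (1/5)·V + (2/5)·W.
x-coordinate: (2/5)·0 + (1/5)·3 + (2/5)·(-1) = 1/5.
y-coordinate: (2/5)·0 + (1/5)·(-2) + (2/5)·2 = 2/5.

(1/5, 2/5)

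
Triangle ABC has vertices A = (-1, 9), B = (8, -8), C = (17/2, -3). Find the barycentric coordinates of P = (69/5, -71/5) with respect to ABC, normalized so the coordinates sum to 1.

(-3/5, 4/5, 4/5)

Signed area of the reference triangle: [ABC] = ½·((-1)·(-8−(-3)) + 8·(-3−9) + (17/2)·(9−(-8))) = ½·(5 − 96 + 289/2) = 107/4.
[PBC] = ½·((69/5)·(-8−(-3)) + 8·(-3−(-71/5)) + (17/2)·(-71/5−(-8))) = ½·(-69 + 448/5 − 527/10) = -321/20, so the A-coordinate is (-321/20)/(107/4) = -3/5.
[APC] = ½·((-1)·(-71/5−(-3)) + (69/5)·(-3−9) + (17/2)·(9−(-71/5))) = ½·(56/5 − 828/5 + 986/5) = 107/5, so the B-coordinate is 4/5.
[ABP] = ½·((-1)·(-8−(-71/5)) + 8·(-71/5−9) + (69/5)·(9−(-8))) = ½·(-31/5 − 928/5 + 1173/5) = 107/5, so the C-coordinate is 4/5.
Check: -3/5 + 4/5 + 4/5 = 1.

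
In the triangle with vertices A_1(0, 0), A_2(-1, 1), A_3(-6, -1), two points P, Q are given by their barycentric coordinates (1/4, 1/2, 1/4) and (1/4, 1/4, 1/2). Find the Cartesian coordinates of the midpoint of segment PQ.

Barycentric coordinates of the midpoint are the average: (1/4, 3/8, 3/8).
Converting: (1/4)·A_1 + (3/8)·A_2 + (3/8)·A_3 = (-21/8, 0).

(-21/8, 0)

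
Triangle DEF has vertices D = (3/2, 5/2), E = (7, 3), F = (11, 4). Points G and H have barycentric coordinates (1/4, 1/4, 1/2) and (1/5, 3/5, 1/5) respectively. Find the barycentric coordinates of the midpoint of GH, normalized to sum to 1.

(9/40, 17/40, 7/20)

Since both coordinate triples sum to 1, the midpoint's barycentrics are the componentwise average.
(1/4+1/5)/2 = 9/40; similarly 17/40 and 7/20.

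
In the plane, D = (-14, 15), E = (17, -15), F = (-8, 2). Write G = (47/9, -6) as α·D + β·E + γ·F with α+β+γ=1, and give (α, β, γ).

(1/9, 5/9, 1/3)

Signed area of the reference triangle: [DEF] = ½·((-14)·(-15−2) + 17·(2−15) + (-8)·(15−(-15))) = ½·(238 − 221 − 240) = -223/2.
[GEF] = ½·((47/9)·(-15−2) + 17·(2−(-6)) + (-8)·(-6−(-15))) = ½·(-799/9 + 136 − 72) = -223/18, so the D-coordinate is (-223/18)/(-223/2) = 1/9.
[DGF] = ½·((-14)·(-6−2) + (47/9)·(2−15) + (-8)·(15−(-6))) = ½·(112 − 611/9 − 168) = -1115/18, so the E-coordinate is 5/9.
[DEG] = ½·((-14)·(-15−(-6)) + 17·(-6−15) + (47/9)·(15−(-15))) = ½·(126 − 357 + 470/3) = -223/6, so the F-coordinate is 1/3.
Check: 1/9 + 5/9 + 1/3 = 1.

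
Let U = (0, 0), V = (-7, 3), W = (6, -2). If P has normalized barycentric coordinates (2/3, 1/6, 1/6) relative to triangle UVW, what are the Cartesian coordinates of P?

(-1/6, 1/6)

P = (2/3)·U + (1/6)·V + (1/6)·W.
x-coordinate: (2/3)·0 + (1/6)·(-7) + (1/6)·6 = -1/6.
y-coordinate: (2/3)·0 + (1/6)·3 + (1/6)·(-2) = 1/6.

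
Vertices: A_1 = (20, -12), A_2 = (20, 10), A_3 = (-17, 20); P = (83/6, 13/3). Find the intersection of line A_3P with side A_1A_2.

(20, 6/5)

Barycentric coordinates of P with respect to A_1A_2A_3: (1/3, 1/2, 1/6).
On side A_1A_2 the A_3-coordinate is zero; dropping P's A_3-weight 1/6 and renormalizing the remaining 1/3 : 1/2 gives weights 2/5, 3/5 on A_1, A_2.
Q = (2/5)·(20, -12) + (3/5)·(20, 10) = (20, 6/5).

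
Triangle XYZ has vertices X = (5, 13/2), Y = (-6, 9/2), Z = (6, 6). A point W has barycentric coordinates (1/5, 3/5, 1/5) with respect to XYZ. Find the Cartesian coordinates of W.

(-7/5, 26/5)

W = (1/5)·X + (3/5)·Y + (1/5)·Z.
x-coordinate: (1/5)·5 + (3/5)·(-6) + (1/5)·6 = -7/5.
y-coordinate: (1/5)·(13/2) + (3/5)·(9/2) + (1/5)·6 = 26/5.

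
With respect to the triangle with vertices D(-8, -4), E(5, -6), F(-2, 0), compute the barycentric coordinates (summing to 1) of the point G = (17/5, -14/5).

(-1/5, 3/5, 3/5)

Signed area of the reference triangle: [DEF] = ½·((-8)·(-6−0) + 5·(0−(-4)) + (-2)·(-4−(-6))) = ½·(48 + 20 − 4) = 32.
[GEF] = ½·((17/5)·(-6−0) + 5·(0−(-14/5)) + (-2)·(-14/5−(-6))) = ½·(-102/5 + 14 − 32/5) = -32/5, so the D-coordinate is (-32/5)/32 = -1/5.
[DGF] = ½·((-8)·(-14/5−0) + (17/5)·(0−(-4)) + (-2)·(-4−(-14/5))) = ½·(112/5 + 68/5 + 12/5) = 96/5, so the E-coordinate is 3/5.
[DEG] = ½·((-8)·(-6−(-14/5)) + 5·(-14/5−(-4)) + (17/5)·(-4−(-6))) = ½·(128/5 + 6 + 34/5) = 96/5, so the F-coordinate is 3/5.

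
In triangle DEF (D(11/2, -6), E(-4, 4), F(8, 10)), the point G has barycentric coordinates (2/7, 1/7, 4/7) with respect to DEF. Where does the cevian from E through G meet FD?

(43/6, 14/3)

Line EG meets FD where the E-coordinate vanishes; zeroing G's E-weight and renormalizing leaves F, D-weights 4/7 : 2/7 → (2/3, 1/3).
So H = (2/3)·F + (1/3)·D = (43/6, 14/3).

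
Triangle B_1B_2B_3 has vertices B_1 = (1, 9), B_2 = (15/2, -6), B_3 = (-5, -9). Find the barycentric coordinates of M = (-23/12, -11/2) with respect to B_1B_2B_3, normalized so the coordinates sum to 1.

Signed area of the reference triangle: [B_1B_2B_3] = ½·(1·(-6−(-9)) + (15/2)·(-9−9) + (-5)·(9−(-6))) = ½·(3 − 135 − 75) = -207/2.
[MB_2B_3] = ½·((-23/12)·(-6−(-9)) + (15/2)·(-9−(-11/2)) + (-5)·(-11/2−(-6))) = ½·(-23/4 − 105/4 − 5/2) = -69/4, so the B_1-coordinate is (-69/4)/(-207/2) = 1/6.
[B_1MB_3] = ½·(1·(-11/2−(-9)) + (-23/12)·(-9−9) + (-5)·(9−(-11/2))) = ½·(7/2 + 69/2 − 145/2) = -69/4, so the B_2-coordinate is 1/6.
[B_1B_2M] = ½·(1·(-6−(-11/2)) + (15/2)·(-11/2−9) + (-23/12)·(9−(-6))) = ½·(-1/2 − 435/4 − 115/4) = -69, so the B_3-coordinate is 2/3.

(1/6, 1/6, 2/3)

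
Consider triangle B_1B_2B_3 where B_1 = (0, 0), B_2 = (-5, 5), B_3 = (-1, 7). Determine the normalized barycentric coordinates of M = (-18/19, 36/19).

(13/19, 3/19, 3/19)

Signed area of the reference triangle: [B_1B_2B_3] = ½·(0·(5−7) + (-5)·(7−0) + (-1)·(0−5)) = ½·(0 − 35 + 5) = -15.
[MB_2B_3] = ½·((-18/19)·(5−7) + (-5)·(7−(36/19)) + (-1)·(36/19−5)) = ½·(36/19 − 485/19 + 59/19) = -195/19, so the B_1-coordinate is (-195/19)/(-15) = 13/19.
[B_1MB_3] = ½·(0·(36/19−7) + (-18/19)·(7−0) + (-1)·(0−(36/19))) = ½·(0 − 126/19 + 36/19) = -45/19, so the B_2-coordinate is 3/19.
[B_1B_2M] = ½·(0·(5−(36/19)) + (-5)·(36/19−0) + (-18/19)·(0−5)) = ½·(0 − 180/19 + 90/19) = -45/19, so the B_3-coordinate is 3/19.
Check: 13/19 + 3/19 + 3/19 = 1.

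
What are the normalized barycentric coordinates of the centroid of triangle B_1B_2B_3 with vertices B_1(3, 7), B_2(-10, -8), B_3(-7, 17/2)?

The centroid is the average of the vertices, so each weight is 1/3.

(1/3, 1/3, 1/3)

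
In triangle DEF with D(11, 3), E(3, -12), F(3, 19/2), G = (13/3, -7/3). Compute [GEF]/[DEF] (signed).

[DEF] = ½·(11·(-12−(19/2)) + 3·(19/2−3) + 3·(3−(-12))) = ½·(-473/2 + 39/2 + 45) = -86.
[GEF] = ½·((13/3)·(-12−(19/2)) + 3·(19/2−(-7/3)) + 3·(-7/3−(-12))) = ½·(-559/6 + 71/2 + 29) = -43/3, so the ratio is (-43/3)/(-86) = 1/6.

1/6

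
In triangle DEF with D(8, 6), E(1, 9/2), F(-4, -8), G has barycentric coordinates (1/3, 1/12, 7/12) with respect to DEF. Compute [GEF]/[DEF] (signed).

1/3

The signed ratio [GEF]/[DEF] equals the barycentric coordinate of G at vertex D, which is 1/3.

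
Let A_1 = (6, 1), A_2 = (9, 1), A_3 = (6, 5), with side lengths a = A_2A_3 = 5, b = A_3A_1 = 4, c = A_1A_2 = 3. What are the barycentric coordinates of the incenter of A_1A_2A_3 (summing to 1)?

(5/12, 1/3, 1/4)

The incenter has barycentric coordinates proportional to the opposite side lengths: (5 : 4 : 3).
Normalizing by 5+4+3 = 12 gives (5/12, 1/3, 1/4).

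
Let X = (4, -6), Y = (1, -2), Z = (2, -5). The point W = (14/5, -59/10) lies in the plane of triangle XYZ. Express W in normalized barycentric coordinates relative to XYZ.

Signed area of the reference triangle: [XYZ] = ½·(4·(-2−(-5)) + 1·(-5−(-6)) + 2·(-6−(-2))) = ½·(12 + 1 − 8) = 5/2.
[WYZ] = ½·((14/5)·(-2−(-5)) + 1·(-5−(-59/10)) + 2·(-59/10−(-2))) = ½·(42/5 + 9/10 − 39/5) = 3/4, so the X-coordinate is (3/4)/(5/2) = 3/10.
[XWZ] = ½·(4·(-59/10−(-5)) + (14/5)·(-5−(-6)) + 2·(-6−(-59/10))) = ½·(-18/5 + 14/5 − 1/5) = -1/2, so the Y-coordinate is -1/5.
[XYW] = ½·(4·(-2−(-59/10)) + 1·(-59/10−(-6)) + (14/5)·(-6−(-2))) = ½·(78/5 + 1/10 − 56/5) = 9/4, so the Z-coordinate is 9/10.
Check: 3/10 − 1/5 + 9/10 = 1.

(3/10, -1/5, 9/10)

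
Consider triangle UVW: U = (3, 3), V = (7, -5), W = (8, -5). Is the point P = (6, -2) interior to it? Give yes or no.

yes

Barycentric coordinates of P: (3/8, 1/8, 1/2).
The three coordinates are positive, positive, positive; a point is interior exactly when all three are positive.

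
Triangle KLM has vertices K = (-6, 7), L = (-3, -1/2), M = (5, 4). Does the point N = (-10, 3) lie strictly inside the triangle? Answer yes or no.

Barycentric coordinates of N: (17/21, 16/21, -4/7).
The three coordinates are positive, positive, negative; a point is interior exactly when all three are positive.

no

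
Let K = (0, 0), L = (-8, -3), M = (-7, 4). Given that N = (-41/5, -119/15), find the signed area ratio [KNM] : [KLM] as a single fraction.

5/3

[KLM] = ½·(0·(-3−4) + (-8)·(4−0) + (-7)·(0−(-3))) = ½·(0 − 32 − 21) = -53/2.
[KNM] = ½·(0·(-119/15−4) + (-41/5)·(4−0) + (-7)·(0−(-119/15))) = ½·(0 − 164/5 − 833/15) = -265/6, so the ratio is (-265/6)/(-53/2) = 5/3.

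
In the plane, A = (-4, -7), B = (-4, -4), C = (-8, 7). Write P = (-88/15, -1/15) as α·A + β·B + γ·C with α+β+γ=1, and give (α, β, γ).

Signed area of the reference triangle: [ABC] = ½·((-4)·(-4−7) + (-4)·(7−(-7)) + (-8)·(-7−(-4))) = ½·(44 − 56 + 24) = 6.
[PBC] = ½·((-88/15)·(-4−7) + (-4)·(7−(-1/15)) + (-8)·(-1/15−(-4))) = ½·(968/15 − 424/15 − 472/15) = 12/5, so the A-coordinate is (12/5)/6 = 2/5.
[APC] = ½·((-4)·(-1/15−7) + (-88/15)·(7−(-7)) + (-8)·(-7−(-1/15))) = ½·(424/15 − 1232/15 + 832/15) = 4/5, so the B-coordinate is 2/15.
[ABP] = ½·((-4)·(-4−(-1/15)) + (-4)·(-1/15−(-7)) + (-88/15)·(-7−(-4))) = ½·(236/15 − 416/15 + 88/5) = 14/5, so the C-coordinate is 7/15.
Check: 2/5 + 2/15 + 7/15 = 1.

(2/5, 2/15, 7/15)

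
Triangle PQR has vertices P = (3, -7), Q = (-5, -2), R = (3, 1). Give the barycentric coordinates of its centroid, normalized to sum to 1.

The centroid is the average of the vertices, so each weight is 1/3.

(1/3, 1/3, 1/3)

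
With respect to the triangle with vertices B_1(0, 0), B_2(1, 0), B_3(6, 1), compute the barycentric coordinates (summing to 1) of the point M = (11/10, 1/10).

(2/5, 1/2, 1/10)

Signed area of the reference triangle: [B_1B_2B_3] = ½·(0·(0−1) + 1·(1−0) + 6·(0−0)) = ½·(0 + 1 + 0) = 1/2.
[MB_2B_3] = ½·((11/10)·(0−1) + 1·(1−(1/10)) + 6·(1/10−0)) = ½·(-11/10 + 9/10 + 3/5) = 1/5, so the B_1-coordinate is (1/5)/(1/2) = 2/5.
[B_1MB_3] = ½·(0·(1/10−1) + (11/10)·(1−0) + 6·(0−(1/10))) = ½·(0 + 11/10 − 3/5) = 1/4, so the B_2-coordinate is 1/2.
[B_1B_2M] = ½·(0·(0−(1/10)) + 1·(1/10−0) + (11/10)·(0−0)) = ½·(0 + 1/10 + 0) = 1/20, so the B_3-coordinate is 1/10.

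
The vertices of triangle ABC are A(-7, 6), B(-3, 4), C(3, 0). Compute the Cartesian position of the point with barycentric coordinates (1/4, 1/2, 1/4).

(-5/2, 7/2)

P = (1/4)·A + (1/2)·B + (1/4)·C.
x-coordinate: (1/4)·(-7) + (1/2)·(-3) + (1/4)·3 = -5/2.
y-coordinate: (1/4)·6 + (1/2)·4 + (1/4)·0 = 7/2.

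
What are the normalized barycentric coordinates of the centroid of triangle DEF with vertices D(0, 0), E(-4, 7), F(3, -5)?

(1/3, 1/3, 1/3)

The centroid is the average of the vertices, so each weight is 1/3.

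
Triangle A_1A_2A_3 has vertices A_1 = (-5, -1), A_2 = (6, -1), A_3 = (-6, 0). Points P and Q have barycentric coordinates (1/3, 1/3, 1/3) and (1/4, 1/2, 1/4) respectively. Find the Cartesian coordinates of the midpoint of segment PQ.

Barycentric coordinates of the midpoint are the average: (7/24, 5/12, 7/24).
Converting: (7/24)·A_1 + (5/12)·A_2 + (7/24)·A_3 = (-17/24, -17/24).

(-17/24, -17/24)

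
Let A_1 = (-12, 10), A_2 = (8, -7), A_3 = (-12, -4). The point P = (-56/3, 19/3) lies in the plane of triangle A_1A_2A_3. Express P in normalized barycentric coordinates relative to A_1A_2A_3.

(2/3, -1/3, 2/3)

Signed area of the reference triangle: [A_1A_2A_3] = ½·((-12)·(-7−(-4)) + 8·(-4−10) + (-12)·(10−(-7))) = ½·(36 − 112 − 204) = -140.
[PA_2A_3] = ½·((-56/3)·(-7−(-4)) + 8·(-4−(19/3)) + (-12)·(19/3−(-7))) = ½·(56 − 248/3 − 160) = -280/3, so the A_1-coordinate is (-280/3)/(-140) = 2/3.
[A_1PA_3] = ½·((-12)·(19/3−(-4)) + (-56/3)·(-4−10) + (-12)·(10−(19/3))) = ½·(-124 + 784/3 − 44) = 140/3, so the A_2-coordinate is -1/3.
[A_1A_2P] = ½·((-12)·(-7−(19/3)) + 8·(19/3−10) + (-56/3)·(10−(-7))) = ½·(160 − 88/3 − 952/3) = -280/3, so the A_3-coordinate is 2/3.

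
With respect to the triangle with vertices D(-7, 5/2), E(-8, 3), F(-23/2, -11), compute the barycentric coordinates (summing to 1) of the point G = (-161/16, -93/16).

(1/8, 1/4, 5/8)

Signed area of the reference triangle: [DEF] = ½·((-7)·(3−(-11)) + (-8)·(-11−(5/2)) + (-23/2)·(5/2−3)) = ½·(-98 + 108 + 23/4) = 63/8.
[GEF] = ½·((-161/16)·(3−(-11)) + (-8)·(-11−(-93/16)) + (-23/2)·(-93/16−3)) = ½·(-1127/8 + 83/2 + 3243/32) = 63/64, so the D-coordinate is (63/64)/(63/8) = 1/8.
[DGF] = ½·((-7)·(-93/16−(-11)) + (-161/16)·(-11−(5/2)) + (-23/2)·(5/2−(-93/16))) = ½·(-581/16 + 4347/32 − 3059/32) = 63/32, so the E-coordinate is 1/4.
[DEG] = ½·((-7)·(3−(-93/16)) + (-8)·(-93/16−(5/2)) + (-161/16)·(5/2−3)) = ½·(-987/16 + 133/2 + 161/32) = 315/64, so the F-coordinate is 5/8.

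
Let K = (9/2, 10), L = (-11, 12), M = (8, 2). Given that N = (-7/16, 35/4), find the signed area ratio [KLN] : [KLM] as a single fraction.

1/4

[KLM] = ½·((9/2)·(12−2) + (-11)·(2−10) + 8·(10−12)) = ½·(45 + 88 − 16) = 117/2.
[KLN] = ½·((9/2)·(12−(35/4)) + (-11)·(35/4−10) + (-7/16)·(10−12)) = ½·(117/8 + 55/4 + 7/8) = 117/8, so the ratio is (117/8)/(117/2) = 1/4.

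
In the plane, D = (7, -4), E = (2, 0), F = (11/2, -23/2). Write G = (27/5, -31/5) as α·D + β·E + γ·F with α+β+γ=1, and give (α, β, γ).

(2/5, 1/5, 2/5)

Signed area of the reference triangle: [DEF] = ½·(7·(0−(-23/2)) + 2·(-23/2−(-4)) + (11/2)·(-4−0)) = ½·(161/2 − 15 − 22) = 87/4.
[GEF] = ½·((27/5)·(0−(-23/2)) + 2·(-23/2−(-31/5)) + (11/2)·(-31/5−0)) = ½·(621/10 − 53/5 − 341/10) = 87/10, so the D-coordinate is (87/10)/(87/4) = 2/5.
[DGF] = ½·(7·(-31/5−(-23/2)) + (27/5)·(-23/2−(-4)) + (11/2)·(-4−(-31/5))) = ½·(371/10 − 81/2 + 121/10) = 87/20, so the E-coordinate is 1/5.
[DEG] = ½·(7·(0−(-31/5)) + 2·(-31/5−(-4)) + (27/5)·(-4−0)) = ½·(217/5 − 22/5 − 108/5) = 87/10, so the F-coordinate is 2/5.
Check: 2/5 + 1/5 + 2/5 = 1.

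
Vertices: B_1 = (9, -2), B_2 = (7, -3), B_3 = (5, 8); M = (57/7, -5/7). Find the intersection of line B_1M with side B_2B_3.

(6, 5/2)

Barycentric coordinates of M with respect to B_1B_2B_3: (5/7, 1/7, 1/7).
On side B_2B_3 the B_1-coordinate is zero; dropping M's B_1-weight 5/7 and renormalizing the remaining 1/7 : 1/7 gives weights 1/2, 1/2 on B_2, B_3.
N = (1/2)·(7, -3) + (1/2)·(5, 8) = (6, 5/2).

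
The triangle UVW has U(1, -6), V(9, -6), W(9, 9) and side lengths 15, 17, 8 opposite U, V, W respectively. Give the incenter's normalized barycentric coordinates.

(3/8, 17/40, 1/5)

The incenter has barycentric coordinates proportional to the opposite side lengths: (15 : 17 : 8).
Normalizing by 15+17+8 = 40 gives (3/8, 17/40, 1/5).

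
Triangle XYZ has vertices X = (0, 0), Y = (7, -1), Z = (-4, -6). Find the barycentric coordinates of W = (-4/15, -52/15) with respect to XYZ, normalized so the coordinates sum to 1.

Signed area of the reference triangle: [XYZ] = ½·(0·(-1−(-6)) + 7·(-6−0) + (-4)·(0−(-1))) = ½·(0 − 42 − 4) = -23.
[WYZ] = ½·((-4/15)·(-1−(-6)) + 7·(-6−(-52/15)) + (-4)·(-52/15−(-1))) = ½·(-4/3 − 266/15 + 148/15) = -23/5, so the X-coordinate is (-23/5)/(-23) = 1/5.
[XWZ] = ½·(0·(-52/15−(-6)) + (-4/15)·(-6−0) + (-4)·(0−(-52/15))) = ½·(0 + 8/5 − 208/15) = -92/15, so the Y-coordinate is 4/15.
[XYW] = ½·(0·(-1−(-52/15)) + 7·(-52/15−0) + (-4/15)·(0−(-1))) = ½·(0 − 364/15 − 4/15) = -184/15, so the Z-coordinate is 8/15.

(1/5, 4/15, 8/15)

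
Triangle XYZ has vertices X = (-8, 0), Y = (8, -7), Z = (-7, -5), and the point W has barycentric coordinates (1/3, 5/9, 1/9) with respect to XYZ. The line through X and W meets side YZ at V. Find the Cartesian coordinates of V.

Line XW meets YZ where the X-coordinate vanishes; zeroing W's X-weight and renormalizing leaves Y, Z-weights 5/9 : 1/9 → (5/6, 1/6).
So V = (5/6)·Y + (1/6)·Z = (11/2, -20/3).

(11/2, -20/3)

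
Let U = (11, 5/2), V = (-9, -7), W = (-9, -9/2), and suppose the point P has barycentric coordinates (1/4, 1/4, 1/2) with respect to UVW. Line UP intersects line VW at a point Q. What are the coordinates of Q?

Line UP meets VW where the U-coordinate vanishes; zeroing P's U-weight and renormalizing leaves V, W-weights 1/4 : 1/2 → (1/3, 2/3).
So Q = (1/3)·V + (2/3)·W = (-9, -16/3).

(-9, -16/3)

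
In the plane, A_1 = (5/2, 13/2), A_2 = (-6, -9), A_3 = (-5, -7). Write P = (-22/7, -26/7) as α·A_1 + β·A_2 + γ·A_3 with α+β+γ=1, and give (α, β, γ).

Signed area of the reference triangle: [A_1A_2A_3] = ½·((5/2)·(-9−(-7)) + (-6)·(-7−(13/2)) + (-5)·(13/2−(-9))) = ½·(-5 + 81 − 155/2) = -3/4.
[PA_2A_3] = ½·((-22/7)·(-9−(-7)) + (-6)·(-7−(-26/7)) + (-5)·(-26/7−(-9))) = ½·(44/7 + 138/7 − 185/7) = -3/14, so the A_1-coordinate is (-3/14)/(-3/4) = 2/7.
[A_1PA_3] = ½·((5/2)·(-26/7−(-7)) + (-22/7)·(-7−(13/2)) + (-5)·(13/2−(-26/7))) = ½·(115/14 + 297/7 − 715/14) = -3/14, so the A_2-coordinate is 2/7.
[A_1A_2P] = ½·((5/2)·(-9−(-26/7)) + (-6)·(-26/7−(13/2)) + (-22/7)·(13/2−(-9))) = ½·(-185/14 + 429/7 − 341/7) = -9/28, so the A_3-coordinate is 3/7.
Check: 2/7 + 2/7 + 3/7 = 1.

(2/7, 2/7, 3/7)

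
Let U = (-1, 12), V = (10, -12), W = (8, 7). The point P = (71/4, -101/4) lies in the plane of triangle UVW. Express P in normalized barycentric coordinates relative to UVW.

Signed area of the reference triangle: [UVW] = ½·((-1)·(-12−7) + 10·(7−12) + 8·(12−(-12))) = ½·(19 − 50 + 192) = 161/2.
[PVW] = ½·((71/4)·(-12−7) + 10·(7−(-101/4)) + 8·(-101/4−(-12))) = ½·(-1349/4 + 645/2 − 106) = -483/8, so the U-coordinate is (-483/8)/(161/2) = -3/4.
[UPW] = ½·((-1)·(-101/4−7) + (71/4)·(7−12) + 8·(12−(-101/4))) = ½·(129/4 − 355/4 + 298) = 483/4, so the V-coordinate is 3/2.
[UVP] = ½·((-1)·(-12−(-101/4)) + 10·(-101/4−12) + (71/4)·(12−(-12))) = ½·(-53/4 − 745/2 + 426) = 161/8, so the W-coordinate is 1/4.
Check: -3/4 + 3/2 + 1/4 = 1.

(-3/4, 3/2, 1/4)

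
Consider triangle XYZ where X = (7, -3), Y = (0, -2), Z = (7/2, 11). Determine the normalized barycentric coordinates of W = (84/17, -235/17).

Signed area of the reference triangle: [XYZ] = ½·(7·(-2−11) + 0·(11−(-3)) + (7/2)·(-3−(-2))) = ½·(-91 + 0 − 7/2) = -189/4.
[WYZ] = ½·((84/17)·(-2−11) + 0·(11−(-235/17)) + (7/2)·(-235/17−(-2))) = ½·(-1092/17 + 0 − 1407/34) = -3591/68, so the X-coordinate is (-3591/68)/(-189/4) = 19/17.
[XWZ] = ½·(7·(-235/17−11) + (84/17)·(11−(-3)) + (7/2)·(-3−(-235/17))) = ½·(-2954/17 + 1176/17 + 644/17) = -567/17, so the Y-coordinate is 12/17.
[XYW] = ½·(7·(-2−(-235/17)) + 0·(-235/17−(-3)) + (84/17)·(-3−(-2))) = ½·(1407/17 + 0 − 84/17) = 1323/34, so the Z-coordinate is -14/17.
Check: 19/17 + 12/17 − 14/17 = 1.

(19/17, 12/17, -14/17)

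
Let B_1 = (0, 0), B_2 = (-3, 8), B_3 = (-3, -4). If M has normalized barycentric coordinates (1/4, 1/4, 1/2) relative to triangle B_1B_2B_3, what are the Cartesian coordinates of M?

(-9/4, 0)

M = (1/4)·B_1 + (1/4)·B_2 + (1/2)·B_3.
x-coordinate: (1/4)·0 + (1/4)·(-3) + (1/2)·(-3) = -9/4.
y-coordinate: (1/4)·0 + (1/4)·8 + (1/2)·(-4) = 0.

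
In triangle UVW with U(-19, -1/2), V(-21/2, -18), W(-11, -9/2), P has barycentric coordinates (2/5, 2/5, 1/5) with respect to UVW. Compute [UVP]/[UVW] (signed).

1/5

The signed ratio [UVP]/[UVW] equals the barycentric coordinate of P at vertex W, which is 1/5.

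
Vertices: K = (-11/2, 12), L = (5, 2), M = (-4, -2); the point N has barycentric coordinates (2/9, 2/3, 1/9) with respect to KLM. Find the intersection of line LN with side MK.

(-5, 22/3)

Line LN meets MK where the L-coordinate vanishes; zeroing N's L-weight and renormalizing leaves M, K-weights 1/9 : 2/9 → (1/3, 2/3).
So J = (1/3)·M + (2/3)·K = (-5, 22/3).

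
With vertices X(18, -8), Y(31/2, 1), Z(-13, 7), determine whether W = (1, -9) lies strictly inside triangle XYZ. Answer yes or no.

no

Barycentric coordinates of W: (248/161, -572/483, 311/483).
The three coordinates are positive, negative, positive; a point is interior exactly when all three are positive.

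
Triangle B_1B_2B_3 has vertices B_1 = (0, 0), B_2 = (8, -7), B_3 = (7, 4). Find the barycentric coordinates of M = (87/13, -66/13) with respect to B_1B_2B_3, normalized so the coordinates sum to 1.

(2/13, 10/13, 1/13)

Signed area of the reference triangle: [B_1B_2B_3] = ½·(0·(-7−4) + 8·(4−0) + 7·(0−(-7))) = ½·(0 + 32 + 49) = 81/2.
[MB_2B_3] = ½·((87/13)·(-7−4) + 8·(4−(-66/13)) + 7·(-66/13−(-7))) = ½·(-957/13 + 944/13 + 175/13) = 81/13, so the B_1-coordinate is (81/13)/(81/2) = 2/13.
[B_1MB_3] = ½·(0·(-66/13−4) + (87/13)·(4−0) + 7·(0−(-66/13))) = ½·(0 + 348/13 + 462/13) = 405/13, so the B_2-coordinate is 10/13.
[B_1B_2M] = ½·(0·(-7−(-66/13)) + 8·(-66/13−0) + (87/13)·(0−(-7))) = ½·(0 − 528/13 + 609/13) = 81/26, so the B_3-coordinate is 1/13.
Check: 2/13 + 10/13 + 1/13 = 1.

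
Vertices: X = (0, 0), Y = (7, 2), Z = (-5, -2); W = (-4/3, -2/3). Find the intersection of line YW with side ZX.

Barycentric coordinates of W with respect to XYZ: (1/3, 1/6, 1/2).
On side ZX the Y-coordinate is zero; dropping W's Y-weight 1/6 and renormalizing the remaining 1/2 : 1/3 gives weights 3/5, 2/5 on Z, X.
V = (3/5)·(-5, -2) + (2/5)·(0, 0) = (-3, -6/5).

(-3, -6/5)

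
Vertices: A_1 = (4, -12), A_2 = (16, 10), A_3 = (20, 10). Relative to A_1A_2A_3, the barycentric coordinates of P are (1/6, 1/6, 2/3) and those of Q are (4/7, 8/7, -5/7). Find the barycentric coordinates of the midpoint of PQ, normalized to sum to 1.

Since both coordinate triples sum to 1, the midpoint's barycentrics are the componentwise average.
(1/6+4/7)/2 = 31/84; similarly 55/84 and -1/42.

(31/84, 55/84, -1/42)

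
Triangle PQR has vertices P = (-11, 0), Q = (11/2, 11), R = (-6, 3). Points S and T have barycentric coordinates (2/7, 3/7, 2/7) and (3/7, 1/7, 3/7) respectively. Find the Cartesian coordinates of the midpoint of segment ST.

(-9/2, 59/14)

Barycentric coordinates of the midpoint are the average: (5/14, 2/7, 5/14).
Converting: (5/14)·P + (2/7)·Q + (5/14)·R = (-9/2, 59/14).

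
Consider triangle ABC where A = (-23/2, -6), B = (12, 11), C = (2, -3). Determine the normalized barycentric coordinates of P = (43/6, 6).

(1/9, 2/3, 2/9)

Signed area of the reference triangle: [ABC] = ½·((-23/2)·(11−(-3)) + 12·(-3−(-6)) + 2·(-6−11)) = ½·(-161 + 36 − 34) = -159/2.
[PBC] = ½·((43/6)·(11−(-3)) + 12·(-3−6) + 2·(6−11)) = ½·(301/3 − 108 − 10) = -53/6, so the A-coordinate is (-53/6)/(-159/2) = 1/9.
[APC] = ½·((-23/2)·(6−(-3)) + (43/6)·(-3−(-6)) + 2·(-6−6)) = ½·(-207/2 + 43/2 − 24) = -53, so the B-coordinate is 2/3.
[ABP] = ½·((-23/2)·(11−6) + 12·(6−(-6)) + (43/6)·(-6−11)) = ½·(-115/2 + 144 − 731/6) = -53/3, so the C-coordinate is 2/9.
Check: 1/9 + 2/3 + 2/9 = 1.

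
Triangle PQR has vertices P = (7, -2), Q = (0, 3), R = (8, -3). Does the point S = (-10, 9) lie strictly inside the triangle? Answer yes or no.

Barycentric coordinates of S: (-6, 3, 4).
The three coordinates are negative, positive, positive; a point is interior exactly when all three are positive.

no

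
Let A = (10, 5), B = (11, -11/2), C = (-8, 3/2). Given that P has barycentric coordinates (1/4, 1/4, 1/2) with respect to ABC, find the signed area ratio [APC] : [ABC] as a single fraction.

1/4

The signed ratio [APC]/[ABC] equals the barycentric coordinate of P at vertex B, which is 1/4.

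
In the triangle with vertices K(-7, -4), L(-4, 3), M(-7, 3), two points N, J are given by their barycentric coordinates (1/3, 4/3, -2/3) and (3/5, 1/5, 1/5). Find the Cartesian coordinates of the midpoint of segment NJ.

Barycentric coordinates of the midpoint are the average: (7/15, 23/30, -7/30).
Converting: (7/15)·K + (23/30)·L + (-7/30)·M = (-47/10, -4/15).

(-47/10, -4/15)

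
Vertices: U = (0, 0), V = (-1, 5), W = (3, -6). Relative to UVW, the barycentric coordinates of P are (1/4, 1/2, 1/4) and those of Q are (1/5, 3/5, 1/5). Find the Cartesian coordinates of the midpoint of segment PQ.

(1/8, 7/5)

Barycentric coordinates of the midpoint are the average: (9/40, 11/20, 9/40).
Converting: (9/40)·U + (11/20)·V + (9/40)·W = (1/8, 7/5).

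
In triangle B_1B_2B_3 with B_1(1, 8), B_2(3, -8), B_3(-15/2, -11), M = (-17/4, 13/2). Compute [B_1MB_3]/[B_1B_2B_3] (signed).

-1/2

[B_1B_2B_3] = ½·(1·(-8−(-11)) + 3·(-11−8) + (-15/2)·(8−(-8))) = ½·(3 − 57 − 120) = -87.
[B_1MB_3] = ½·(1·(13/2−(-11)) + (-17/4)·(-11−8) + (-15/2)·(8−(13/2))) = ½·(35/2 + 323/4 − 45/4) = 87/2, so the ratio is (87/2)/(-87) = -1/2.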